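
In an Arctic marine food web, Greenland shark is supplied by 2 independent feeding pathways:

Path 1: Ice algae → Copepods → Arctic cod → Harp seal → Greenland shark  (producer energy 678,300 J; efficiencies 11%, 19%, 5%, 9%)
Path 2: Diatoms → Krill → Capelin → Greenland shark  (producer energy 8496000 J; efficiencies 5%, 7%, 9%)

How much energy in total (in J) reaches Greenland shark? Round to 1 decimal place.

2740.0 J

Path 1: 678300 × 0.11 × 0.19 × 0.05 × 0.09 = 63.794115 J
Path 2: 8496000 × 0.05 × 0.07 × 0.09 = 2676.24 J
Total at Greenland shark: 63.794115 + 2676.24 = 2740.034115 J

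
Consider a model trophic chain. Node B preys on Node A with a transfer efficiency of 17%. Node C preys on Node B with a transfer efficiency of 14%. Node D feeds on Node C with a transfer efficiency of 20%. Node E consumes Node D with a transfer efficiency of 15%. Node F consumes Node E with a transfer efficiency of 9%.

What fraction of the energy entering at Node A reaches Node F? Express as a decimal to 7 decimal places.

0.0000643

Product of link efficiencies: 0.17 × 0.14 × 0.2 × 0.15 × 0.09 = 0.00006426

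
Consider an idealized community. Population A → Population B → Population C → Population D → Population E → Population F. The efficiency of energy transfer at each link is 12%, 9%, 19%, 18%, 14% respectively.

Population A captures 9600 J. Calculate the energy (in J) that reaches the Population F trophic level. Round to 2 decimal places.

Population B: 9600 × 0.12 = 1152 J
Population C: 1152 × 0.09 = 103.68 J
Population D: 103.68 × 0.19 = 19.6992 J
Population E: 19.6992 × 0.18 = 3.545856 J
Population F: 3.545856 × 0.14 = 0.49641984 J

0.50 J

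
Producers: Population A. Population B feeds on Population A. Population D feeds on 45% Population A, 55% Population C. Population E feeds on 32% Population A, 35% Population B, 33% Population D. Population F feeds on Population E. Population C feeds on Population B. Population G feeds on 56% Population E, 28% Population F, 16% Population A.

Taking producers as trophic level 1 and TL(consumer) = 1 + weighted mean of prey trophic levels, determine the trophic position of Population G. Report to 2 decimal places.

4.00

Population B: 1 + 1 = 2
Population C: 1 + 2 = 3
Population D: 1 + (0.45×1 + 0.55×3) = 3.1
Population E: 1 + (0.32×1 + 0.35×2 + 0.33×3.1) = 3.043
Population F: 1 + 3.043 = 4.043
Population G: 1 + (0.56×3.043 + 0.28×4.043 + 0.16×1) = 3.99612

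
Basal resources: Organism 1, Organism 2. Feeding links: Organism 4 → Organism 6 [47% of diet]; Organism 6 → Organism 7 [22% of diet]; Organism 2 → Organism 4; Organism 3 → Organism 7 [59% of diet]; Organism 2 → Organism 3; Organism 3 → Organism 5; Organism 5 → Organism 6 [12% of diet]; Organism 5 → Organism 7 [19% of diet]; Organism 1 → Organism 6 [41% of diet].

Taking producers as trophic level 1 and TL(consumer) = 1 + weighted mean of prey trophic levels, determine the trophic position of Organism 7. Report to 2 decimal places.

Organism 3: 1 + 1 = 2
Organism 4: 1 + 1 = 2
Organism 5: 1 + 2 = 3
Organism 6: 1 + (0.41×1 + 0.12×3 + 0.47×2) = 2.71
Organism 7: 1 + (0.59×2 + 0.22×2.71 + 0.19×3) = 3.3462

3.35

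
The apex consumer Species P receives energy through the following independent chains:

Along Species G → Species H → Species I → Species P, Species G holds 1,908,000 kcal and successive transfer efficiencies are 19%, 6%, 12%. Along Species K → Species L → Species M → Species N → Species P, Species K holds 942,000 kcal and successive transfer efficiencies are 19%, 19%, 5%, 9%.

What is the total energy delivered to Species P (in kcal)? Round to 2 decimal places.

2763.17 kcal

Via Species G: 1908000 × 0.19 × 0.06 × 0.12 = 2610.144 kcal
Via Species K: 942000 × 0.19 × 0.19 × 0.05 × 0.09 = 153.0279 kcal
Total at Species P: 2610.144 + 153.0279 = 2763.1719 kcal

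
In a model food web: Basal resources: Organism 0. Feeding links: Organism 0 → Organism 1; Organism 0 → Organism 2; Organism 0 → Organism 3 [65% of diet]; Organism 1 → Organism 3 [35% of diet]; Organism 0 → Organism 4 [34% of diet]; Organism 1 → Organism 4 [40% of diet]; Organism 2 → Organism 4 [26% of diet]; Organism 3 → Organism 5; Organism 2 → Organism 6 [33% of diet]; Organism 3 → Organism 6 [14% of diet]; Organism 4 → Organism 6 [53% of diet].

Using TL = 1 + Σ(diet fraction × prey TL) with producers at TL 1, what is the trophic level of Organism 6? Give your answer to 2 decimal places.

Organism 1: 1 + 1 = 2
Organism 2: 1 + 1 = 2
Organism 3: 1 + (0.65×1 + 0.35×2) = 2.35
Organism 4: 1 + (0.34×1 + 0.4×2 + 0.26×2) = 2.66
Organism 5: 1 + 2.35 = 3.35
Organism 6: 1 + (0.33×2 + 0.14×2.35 + 0.53×2.66) = 3.3988

3.40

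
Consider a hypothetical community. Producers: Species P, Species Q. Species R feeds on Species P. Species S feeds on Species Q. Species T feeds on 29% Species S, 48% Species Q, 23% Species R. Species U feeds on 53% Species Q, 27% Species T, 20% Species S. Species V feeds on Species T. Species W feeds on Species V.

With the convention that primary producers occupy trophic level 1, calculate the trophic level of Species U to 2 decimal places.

2.61

Species R: 1 + 1 = 2
Species S: 1 + 1 = 2
Species T: 1 + (0.29×2 + 0.48×1 + 0.23×2) = 2.52
Species U: 1 + (0.53×1 + 0.27×2.52 + 0.2×2) = 2.6104
Species V: 1 + 2.52 = 3.52
Species W: 1 + 3.52 = 4.52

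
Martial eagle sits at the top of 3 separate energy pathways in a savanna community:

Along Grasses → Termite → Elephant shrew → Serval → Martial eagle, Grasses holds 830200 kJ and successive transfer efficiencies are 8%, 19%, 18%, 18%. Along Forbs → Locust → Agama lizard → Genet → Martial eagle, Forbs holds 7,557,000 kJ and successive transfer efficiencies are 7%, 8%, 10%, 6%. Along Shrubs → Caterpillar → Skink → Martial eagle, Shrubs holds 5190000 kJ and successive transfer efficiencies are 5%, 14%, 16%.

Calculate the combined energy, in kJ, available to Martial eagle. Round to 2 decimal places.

Via Grasses: 830200 × 0.08 × 0.19 × 0.18 × 0.18 = 408.856896 kJ
Via Forbs: 7557000 × 0.07 × 0.08 × 0.1 × 0.06 = 253.9152 kJ
Via Shrubs: 5190000 × 0.05 × 0.14 × 0.16 = 5812.8 kJ
Total at Martial eagle: 408.856896 + 253.9152 + 5812.8 = 6475.572096 kJ

6475.57 kJ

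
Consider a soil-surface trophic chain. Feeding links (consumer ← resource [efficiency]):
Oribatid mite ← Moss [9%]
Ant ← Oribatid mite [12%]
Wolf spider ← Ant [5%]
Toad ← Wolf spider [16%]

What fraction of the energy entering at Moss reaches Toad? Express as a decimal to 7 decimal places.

Product of link efficiencies: 0.09 × 0.12 × 0.05 × 0.16 = 0.0000864

0.0000864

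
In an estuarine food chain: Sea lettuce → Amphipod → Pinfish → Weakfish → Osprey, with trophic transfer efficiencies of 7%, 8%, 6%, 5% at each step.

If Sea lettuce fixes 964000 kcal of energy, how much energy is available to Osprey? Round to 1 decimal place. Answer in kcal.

Amphipod: 964000 × 0.07 = 67480 kcal
Pinfish: 67480 × 0.08 = 5398.4 kcal
Weakfish: 5398.4 × 0.06 = 323.904 kcal
Osprey: 323.904 × 0.05 = 16.1952 kcal

16.2 kcal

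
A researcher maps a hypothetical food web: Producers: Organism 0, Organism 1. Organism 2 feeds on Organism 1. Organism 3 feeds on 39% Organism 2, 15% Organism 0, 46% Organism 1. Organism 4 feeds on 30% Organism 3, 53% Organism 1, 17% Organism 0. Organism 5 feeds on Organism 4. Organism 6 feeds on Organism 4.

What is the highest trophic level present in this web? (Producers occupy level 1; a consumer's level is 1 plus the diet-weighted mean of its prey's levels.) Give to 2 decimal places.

3.42

Organism 2: 1 + 1 = 2
Organism 3: 1 + (0.39×2 + 0.15×1 + 0.46×1) = 2.39
Organism 4: 1 + (0.3×2.39 + 0.53×1 + 0.17×1) = 2.417
Organism 5: 1 + 2.417 = 3.417
Organism 6: 1 + 2.417 = 3.417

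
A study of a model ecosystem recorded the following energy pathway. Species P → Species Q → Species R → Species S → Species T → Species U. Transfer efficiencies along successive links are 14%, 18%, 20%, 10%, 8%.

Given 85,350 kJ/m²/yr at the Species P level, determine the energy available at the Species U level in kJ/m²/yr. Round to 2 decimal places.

Species Q: 85350 × 0.14 = 11949 kJ/m²/yr
Species R: 11949 × 0.18 = 2150.82 kJ/m²/yr
Species S: 2150.82 × 0.2 = 430.164 kJ/m²/yr
Species T: 430.164 × 0.1 = 43.0164 kJ/m²/yr
Species U: 43.0164 × 0.08 = 3.441312 kJ/m²/yr

3.44 kJ/m²/yr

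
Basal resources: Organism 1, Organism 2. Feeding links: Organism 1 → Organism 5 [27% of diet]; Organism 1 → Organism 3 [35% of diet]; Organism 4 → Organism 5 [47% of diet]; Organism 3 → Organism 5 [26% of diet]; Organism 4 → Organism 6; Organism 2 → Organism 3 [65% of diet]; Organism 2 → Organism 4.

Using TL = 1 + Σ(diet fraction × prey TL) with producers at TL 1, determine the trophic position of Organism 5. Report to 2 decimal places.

Organism 3: 1 + (0.65×1 + 0.35×1) = 2
Organism 4: 1 + 1 = 2
Organism 5: 1 + (0.26×2 + 0.27×1 + 0.47×2) = 2.73
Organism 6: 1 + 2 = 3

2.73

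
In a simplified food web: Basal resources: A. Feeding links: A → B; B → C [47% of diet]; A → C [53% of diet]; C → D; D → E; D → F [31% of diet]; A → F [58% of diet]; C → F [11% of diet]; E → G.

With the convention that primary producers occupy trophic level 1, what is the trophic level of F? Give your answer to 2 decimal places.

B: 1 + 1 = 2
C: 1 + (0.47×2 + 0.53×1) = 2.47
D: 1 + 2.47 = 3.47
E: 1 + 3.47 = 4.47
F: 1 + (0.31×3.47 + 0.58×1 + 0.11×2.47) = 2.9274
G: 1 + 4.47 = 5.47

2.93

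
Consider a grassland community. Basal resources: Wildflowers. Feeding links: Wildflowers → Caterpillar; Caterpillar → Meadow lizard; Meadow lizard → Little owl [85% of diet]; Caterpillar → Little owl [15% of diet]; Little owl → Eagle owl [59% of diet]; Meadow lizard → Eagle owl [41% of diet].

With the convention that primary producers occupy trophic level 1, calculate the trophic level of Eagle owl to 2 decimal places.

Caterpillar: 1 + 1 = 2
Meadow lizard: 1 + 2 = 3
Little owl: 1 + (0.85×3 + 0.15×2) = 3.85
Eagle owl: 1 + (0.59×3.85 + 0.41×3) = 4.5015

4.50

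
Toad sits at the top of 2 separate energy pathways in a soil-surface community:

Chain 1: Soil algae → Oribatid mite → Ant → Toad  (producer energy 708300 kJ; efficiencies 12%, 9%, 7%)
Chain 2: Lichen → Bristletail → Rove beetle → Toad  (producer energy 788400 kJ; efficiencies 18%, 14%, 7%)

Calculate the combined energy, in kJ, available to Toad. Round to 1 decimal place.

Chain 1: 708300 × 0.12 × 0.09 × 0.07 = 535.4748 kJ
Chain 2: 788400 × 0.18 × 0.14 × 0.07 = 1390.7376 kJ
Total at Toad: 535.4748 + 1390.7376 = 1926.2124 kJ

1926.2 kJ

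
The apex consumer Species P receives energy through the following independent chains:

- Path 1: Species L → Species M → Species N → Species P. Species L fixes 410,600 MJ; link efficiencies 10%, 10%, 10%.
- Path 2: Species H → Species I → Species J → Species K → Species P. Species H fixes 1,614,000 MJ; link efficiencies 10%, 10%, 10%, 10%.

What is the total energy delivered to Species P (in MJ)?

572 MJ

Path 1: 410600 × 0.1 × 0.1 × 0.1 = 410.6 MJ
Path 2: 1614000 × 0.1 × 0.1 × 0.1 × 0.1 = 161.4 MJ
Total at Species P: 410.6 + 161.4 = 572 MJ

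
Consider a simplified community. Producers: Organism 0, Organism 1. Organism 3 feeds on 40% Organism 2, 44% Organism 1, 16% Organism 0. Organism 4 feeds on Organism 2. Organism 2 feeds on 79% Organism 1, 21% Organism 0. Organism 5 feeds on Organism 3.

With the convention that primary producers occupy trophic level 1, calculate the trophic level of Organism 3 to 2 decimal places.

2.40

Organism 2: 1 + (0.79×1 + 0.21×1) = 2
Organism 3: 1 + (0.4×2 + 0.44×1 + 0.16×1) = 2.4
Organism 4: 1 + 2 = 3
Organism 5: 1 + 2.4 = 3.4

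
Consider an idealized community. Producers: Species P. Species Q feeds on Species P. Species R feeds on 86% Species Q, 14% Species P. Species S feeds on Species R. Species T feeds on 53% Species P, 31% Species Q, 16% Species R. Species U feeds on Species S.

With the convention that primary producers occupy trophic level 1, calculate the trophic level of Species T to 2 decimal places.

2.61

Species Q: 1 + 1 = 2
Species R: 1 + (0.86×2 + 0.14×1) = 2.86
Species S: 1 + 2.86 = 3.86
Species T: 1 + (0.53×1 + 0.31×2 + 0.16×2.86) = 2.6076
Species U: 1 + 3.86 = 4.86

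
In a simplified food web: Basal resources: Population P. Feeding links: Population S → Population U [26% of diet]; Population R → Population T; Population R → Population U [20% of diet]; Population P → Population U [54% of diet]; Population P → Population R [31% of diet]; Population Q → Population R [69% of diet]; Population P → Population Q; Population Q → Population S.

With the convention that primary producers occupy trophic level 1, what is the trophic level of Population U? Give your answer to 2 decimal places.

Population Q: 1 + 1 = 2
Population R: 1 + (0.69×2 + 0.31×1) = 2.69
Population S: 1 + 2 = 3
Population T: 1 + 2.69 = 3.69
Population U: 1 + (0.26×3 + 0.54×1 + 0.2×2.69) = 2.858

2.86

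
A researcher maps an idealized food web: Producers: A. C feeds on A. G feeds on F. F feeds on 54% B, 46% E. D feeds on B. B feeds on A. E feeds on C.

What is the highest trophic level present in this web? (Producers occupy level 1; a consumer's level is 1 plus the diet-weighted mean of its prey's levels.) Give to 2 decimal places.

B: 1 + 1 = 2
C: 1 + 1 = 2
D: 1 + 2 = 3
E: 1 + 2 = 3
F: 1 + (0.54×2 + 0.46×3) = 3.46
G: 1 + 3.46 = 4.46

4.46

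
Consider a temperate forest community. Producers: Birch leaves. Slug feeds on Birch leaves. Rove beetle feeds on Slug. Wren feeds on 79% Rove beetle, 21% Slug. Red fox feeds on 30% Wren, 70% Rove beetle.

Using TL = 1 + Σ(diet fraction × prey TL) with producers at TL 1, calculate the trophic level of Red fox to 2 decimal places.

Slug: 1 + 1 = 2
Rove beetle: 1 + 2 = 3
Wren: 1 + (0.79×3 + 0.21×2) = 3.79
Red fox: 1 + (0.3×3.79 + 0.7×3) = 4.237

4.24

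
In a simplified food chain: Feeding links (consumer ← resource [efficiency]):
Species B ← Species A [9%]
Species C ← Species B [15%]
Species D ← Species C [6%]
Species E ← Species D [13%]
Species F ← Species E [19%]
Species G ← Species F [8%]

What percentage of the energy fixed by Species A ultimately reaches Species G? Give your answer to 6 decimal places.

Product of link efficiencies: 0.09 × 0.15 × 0.06 × 0.13 × 0.19 × 0.08 = 0.00000160056
As a percentage: 0.00000160056 × 100 = 0.000160%

0.000160%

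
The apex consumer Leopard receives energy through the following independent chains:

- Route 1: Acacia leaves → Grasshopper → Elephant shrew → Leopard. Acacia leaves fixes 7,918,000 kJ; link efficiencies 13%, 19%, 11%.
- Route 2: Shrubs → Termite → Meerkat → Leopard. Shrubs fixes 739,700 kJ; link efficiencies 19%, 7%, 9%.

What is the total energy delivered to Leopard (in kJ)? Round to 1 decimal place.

22398.6 kJ

Route 1: 7918000 × 0.13 × 0.19 × 0.11 = 21513.206 kJ
Route 2: 739700 × 0.19 × 0.07 × 0.09 = 885.4209 kJ
Total at Leopard: 21513.206 + 885.4209 = 22398.6269 kJ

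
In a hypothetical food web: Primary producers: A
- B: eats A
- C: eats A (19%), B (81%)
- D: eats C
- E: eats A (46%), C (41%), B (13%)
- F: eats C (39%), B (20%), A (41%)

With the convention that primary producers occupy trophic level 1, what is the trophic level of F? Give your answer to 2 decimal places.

B: 1 + 1 = 2
C: 1 + (0.19×1 + 0.81×2) = 2.81
D: 1 + 2.81 = 3.81
E: 1 + (0.46×1 + 0.41×2.81 + 0.13×2) = 2.8721
F: 1 + (0.39×2.81 + 0.2×2 + 0.41×1) = 2.9059

2.91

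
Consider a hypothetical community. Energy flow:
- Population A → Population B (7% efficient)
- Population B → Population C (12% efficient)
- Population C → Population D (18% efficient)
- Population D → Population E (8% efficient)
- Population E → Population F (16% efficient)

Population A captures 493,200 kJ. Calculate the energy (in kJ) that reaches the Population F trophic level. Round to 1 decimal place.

Population B: 493200 × 0.07 = 34524 kJ
Population C: 34524 × 0.12 = 4142.88 kJ
Population D: 4142.88 × 0.18 = 745.7184 kJ
Population E: 745.7184 × 0.08 = 59.657472 kJ
Population F: 59.657472 × 0.16 = 9.54519552 kJ

9.5 kJ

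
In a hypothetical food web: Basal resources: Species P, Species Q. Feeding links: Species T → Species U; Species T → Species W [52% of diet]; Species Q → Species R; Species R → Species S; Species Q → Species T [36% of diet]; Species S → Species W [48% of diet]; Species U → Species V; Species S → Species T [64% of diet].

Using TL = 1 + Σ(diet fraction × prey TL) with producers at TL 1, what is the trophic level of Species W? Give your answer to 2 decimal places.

Species R: 1 + 1 = 2
Species S: 1 + 2 = 3
Species T: 1 + (0.36×1 + 0.64×3) = 3.28
Species U: 1 + 3.28 = 4.28
Species V: 1 + 4.28 = 5.28
Species W: 1 + (0.48×3 + 0.52×3.28) = 4.1456

4.15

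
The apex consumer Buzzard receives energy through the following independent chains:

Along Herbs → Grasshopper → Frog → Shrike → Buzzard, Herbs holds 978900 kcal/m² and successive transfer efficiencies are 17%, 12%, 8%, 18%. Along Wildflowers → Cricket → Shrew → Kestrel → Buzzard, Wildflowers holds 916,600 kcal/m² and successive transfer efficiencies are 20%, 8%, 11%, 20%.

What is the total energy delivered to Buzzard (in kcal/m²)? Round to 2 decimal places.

Via Herbs: 978900 × 0.17 × 0.12 × 0.08 × 0.18 = 287.561664 kcal/m²
Via Wildflowers: 916600 × 0.2 × 0.08 × 0.11 × 0.2 = 322.6432 kcal/m²
Total at Buzzard: 287.561664 + 322.6432 = 610.204864 kcal/m²

610.20 kcal/m²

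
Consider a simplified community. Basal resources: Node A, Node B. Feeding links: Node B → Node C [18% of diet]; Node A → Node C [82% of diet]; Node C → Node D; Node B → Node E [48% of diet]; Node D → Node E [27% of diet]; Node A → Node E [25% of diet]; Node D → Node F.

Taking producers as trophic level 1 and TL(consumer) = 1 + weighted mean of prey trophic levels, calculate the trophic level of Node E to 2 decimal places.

Node C: 1 + (0.18×1 + 0.82×1) = 2
Node D: 1 + 2 = 3
Node E: 1 + (0.48×1 + 0.27×3 + 0.25×1) = 2.54
Node F: 1 + 3 = 4

2.54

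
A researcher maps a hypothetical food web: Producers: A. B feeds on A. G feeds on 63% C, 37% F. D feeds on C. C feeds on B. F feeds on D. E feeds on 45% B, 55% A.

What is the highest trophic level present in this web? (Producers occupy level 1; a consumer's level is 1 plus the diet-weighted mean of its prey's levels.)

5

B: 1 + 1 = 2
C: 1 + 2 = 3
D: 1 + 3 = 4
E: 1 + (0.45×2 + 0.55×1) = 2.45
F: 1 + 4 = 5
G: 1 + (0.63×3 + 0.37×5) = 4.74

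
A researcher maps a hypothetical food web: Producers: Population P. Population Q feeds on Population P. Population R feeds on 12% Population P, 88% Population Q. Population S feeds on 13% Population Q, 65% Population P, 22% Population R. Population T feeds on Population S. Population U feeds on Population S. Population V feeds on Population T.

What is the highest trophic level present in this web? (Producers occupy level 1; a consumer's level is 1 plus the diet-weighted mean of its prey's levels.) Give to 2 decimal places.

4.54

Population Q: 1 + 1 = 2
Population R: 1 + (0.12×1 + 0.88×2) = 2.88
Population S: 1 + (0.13×2 + 0.65×1 + 0.22×2.88) = 2.5436
Population T: 1 + 2.5436 = 3.5436
Population U: 1 + 2.5436 = 3.5436
Population V: 1 + 3.5436 = 4.5436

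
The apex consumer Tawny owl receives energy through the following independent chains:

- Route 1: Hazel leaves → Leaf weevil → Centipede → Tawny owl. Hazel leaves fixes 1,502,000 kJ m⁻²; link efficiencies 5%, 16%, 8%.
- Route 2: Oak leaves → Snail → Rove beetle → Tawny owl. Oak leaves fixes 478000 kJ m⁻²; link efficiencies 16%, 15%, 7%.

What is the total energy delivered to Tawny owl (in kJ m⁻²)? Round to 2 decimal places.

Route 1: 1502000 × 0.05 × 0.16 × 0.08 = 961.28 kJ m⁻²
Route 2: 478000 × 0.16 × 0.15 × 0.07 = 803.04 kJ m⁻²
Total at Tawny owl: 961.28 + 803.04 = 1764.32 kJ m⁻²

1764.32 kJ m⁻²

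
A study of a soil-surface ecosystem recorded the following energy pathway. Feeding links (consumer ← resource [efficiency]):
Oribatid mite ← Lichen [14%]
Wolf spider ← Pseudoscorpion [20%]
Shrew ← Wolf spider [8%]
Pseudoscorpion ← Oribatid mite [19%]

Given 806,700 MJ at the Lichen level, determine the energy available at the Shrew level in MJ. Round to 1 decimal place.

343.3 MJ

Oribatid mite: 806700 × 0.14 = 112938 MJ
Pseudoscorpion: 112938 × 0.19 = 21458.22 MJ
Wolf spider: 21458.22 × 0.2 = 4291.644 MJ
Shrew: 4291.644 × 0.08 = 343.33152 MJ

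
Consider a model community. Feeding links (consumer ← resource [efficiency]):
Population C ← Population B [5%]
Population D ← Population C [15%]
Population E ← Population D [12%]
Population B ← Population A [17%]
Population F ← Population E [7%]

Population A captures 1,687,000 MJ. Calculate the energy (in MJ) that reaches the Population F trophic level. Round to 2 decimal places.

18.07 MJ

Population B: 1687000 × 0.17 = 286790 MJ
Population C: 286790 × 0.05 = 14339.5 MJ
Population D: 14339.5 × 0.15 = 2150.925 MJ
Population E: 2150.925 × 0.12 = 258.111 MJ
Population F: 258.111 × 0.07 = 18.06777 MJ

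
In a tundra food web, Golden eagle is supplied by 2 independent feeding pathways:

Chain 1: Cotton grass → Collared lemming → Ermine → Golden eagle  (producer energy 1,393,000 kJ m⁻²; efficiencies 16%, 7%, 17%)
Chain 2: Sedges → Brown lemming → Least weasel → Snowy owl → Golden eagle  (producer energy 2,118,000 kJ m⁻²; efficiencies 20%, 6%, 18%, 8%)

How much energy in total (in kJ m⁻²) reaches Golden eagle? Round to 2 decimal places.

3018.26 kJ m⁻²

Chain 1: 1393000 × 0.16 × 0.07 × 0.17 = 2652.272 kJ m⁻²
Chain 2: 2118000 × 0.2 × 0.06 × 0.18 × 0.08 = 365.9904 kJ m⁻²
Total at Golden eagle: 2652.272 + 365.9904 = 3018.2624 kJ m⁻²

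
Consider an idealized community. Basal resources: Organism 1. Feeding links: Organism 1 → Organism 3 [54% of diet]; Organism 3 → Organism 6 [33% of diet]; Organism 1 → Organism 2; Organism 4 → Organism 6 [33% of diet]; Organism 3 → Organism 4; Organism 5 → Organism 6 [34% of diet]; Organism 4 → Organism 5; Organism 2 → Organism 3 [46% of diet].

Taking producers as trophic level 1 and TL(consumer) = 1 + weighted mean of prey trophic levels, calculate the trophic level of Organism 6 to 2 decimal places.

Organism 2: 1 + 1 = 2
Organism 3: 1 + (0.46×2 + 0.54×1) = 2.46
Organism 4: 1 + 2.46 = 3.46
Organism 5: 1 + 3.46 = 4.46
Organism 6: 1 + (0.34×4.46 + 0.33×2.46 + 0.33×3.46) = 4.47

4.47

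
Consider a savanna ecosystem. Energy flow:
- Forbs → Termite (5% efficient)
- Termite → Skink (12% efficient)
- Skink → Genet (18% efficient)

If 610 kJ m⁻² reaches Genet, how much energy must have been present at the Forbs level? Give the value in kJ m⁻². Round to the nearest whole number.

Cumulative transfer efficiency: 0.05 × 0.12 × 0.18 = 0.00108
Forbs energy = 610 / 0.00108 = 564815 kJ m⁻²

564815 kJ m⁻²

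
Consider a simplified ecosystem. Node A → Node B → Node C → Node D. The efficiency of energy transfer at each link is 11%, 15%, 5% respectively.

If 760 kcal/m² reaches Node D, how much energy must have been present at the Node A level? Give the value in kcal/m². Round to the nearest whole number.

Cumulative transfer efficiency: 0.11 × 0.15 × 0.05 = 0.000825
Node A energy = 760 / 0.000825 = 921212 kcal/m²

921212 kcal/m²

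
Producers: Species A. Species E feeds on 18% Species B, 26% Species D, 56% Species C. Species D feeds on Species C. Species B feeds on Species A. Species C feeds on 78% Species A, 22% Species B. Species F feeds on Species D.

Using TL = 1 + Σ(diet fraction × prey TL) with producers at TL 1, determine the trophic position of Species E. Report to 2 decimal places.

Species B: 1 + 1 = 2
Species C: 1 + (0.78×1 + 0.22×2) = 2.22
Species D: 1 + 2.22 = 3.22
Species E: 1 + (0.18×2 + 0.26×3.22 + 0.56×2.22) = 3.4404
Species F: 1 + 3.22 = 4.22

3.44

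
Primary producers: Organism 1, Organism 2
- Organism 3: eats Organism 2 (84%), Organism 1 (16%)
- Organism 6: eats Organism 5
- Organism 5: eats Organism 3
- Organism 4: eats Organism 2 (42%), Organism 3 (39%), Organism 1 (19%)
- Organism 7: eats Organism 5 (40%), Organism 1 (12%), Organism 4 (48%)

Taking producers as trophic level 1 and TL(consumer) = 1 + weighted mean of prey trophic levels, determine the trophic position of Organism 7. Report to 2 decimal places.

3.47

Organism 3: 1 + (0.84×1 + 0.16×1) = 2
Organism 4: 1 + (0.42×1 + 0.39×2 + 0.19×1) = 2.39
Organism 5: 1 + 2 = 3
Organism 6: 1 + 3 = 4
Organism 7: 1 + (0.4×3 + 0.12×1 + 0.48×2.39) = 3.4672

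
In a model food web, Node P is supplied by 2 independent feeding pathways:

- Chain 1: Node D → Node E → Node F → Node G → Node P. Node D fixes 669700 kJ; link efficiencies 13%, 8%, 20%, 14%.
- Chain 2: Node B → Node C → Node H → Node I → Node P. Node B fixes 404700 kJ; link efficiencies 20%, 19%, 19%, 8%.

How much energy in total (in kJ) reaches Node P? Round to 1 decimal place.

428.8 kJ

Chain 1: 669700 × 0.13 × 0.08 × 0.2 × 0.14 = 195.01664 kJ
Chain 2: 404700 × 0.2 × 0.19 × 0.19 × 0.08 = 233.75472 kJ
Total at Node P: 195.01664 + 233.75472 = 428.77136 kJ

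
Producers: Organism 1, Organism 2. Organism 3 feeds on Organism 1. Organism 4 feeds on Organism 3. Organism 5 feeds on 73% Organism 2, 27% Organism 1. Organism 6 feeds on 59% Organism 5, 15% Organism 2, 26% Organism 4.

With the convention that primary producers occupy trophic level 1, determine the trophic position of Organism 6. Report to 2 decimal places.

3.11

Organism 3: 1 + 1 = 2
Organism 4: 1 + 2 = 3
Organism 5: 1 + (0.73×1 + 0.27×1) = 2
Organism 6: 1 + (0.59×2 + 0.15×1 + 0.26×3) = 3.11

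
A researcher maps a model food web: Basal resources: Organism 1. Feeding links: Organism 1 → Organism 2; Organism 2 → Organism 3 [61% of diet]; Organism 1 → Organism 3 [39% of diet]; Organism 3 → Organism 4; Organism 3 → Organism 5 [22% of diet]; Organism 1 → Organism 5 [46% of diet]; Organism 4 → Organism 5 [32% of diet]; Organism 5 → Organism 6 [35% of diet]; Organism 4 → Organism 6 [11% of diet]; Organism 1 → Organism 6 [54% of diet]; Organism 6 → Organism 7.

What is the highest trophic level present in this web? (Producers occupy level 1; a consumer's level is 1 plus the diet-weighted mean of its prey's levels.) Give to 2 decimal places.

Organism 2: 1 + 1 = 2
Organism 3: 1 + (0.61×2 + 0.39×1) = 2.61
Organism 4: 1 + 2.61 = 3.61
Organism 5: 1 + (0.22×2.61 + 0.46×1 + 0.32×3.61) = 3.1894
Organism 6: 1 + (0.35×3.1894 + 0.11×3.61 + 0.54×1) = 3.05339
Organism 7: 1 + 3.05339 = 4.05339

4.05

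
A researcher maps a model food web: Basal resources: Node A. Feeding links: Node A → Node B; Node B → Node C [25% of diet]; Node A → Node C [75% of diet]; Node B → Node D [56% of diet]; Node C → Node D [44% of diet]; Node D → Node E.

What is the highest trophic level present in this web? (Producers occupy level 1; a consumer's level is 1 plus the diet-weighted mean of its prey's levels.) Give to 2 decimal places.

Node B: 1 + 1 = 2
Node C: 1 + (0.25×2 + 0.75×1) = 2.25
Node D: 1 + (0.56×2 + 0.44×2.25) = 3.11
Node E: 1 + 3.11 = 4.11

4.11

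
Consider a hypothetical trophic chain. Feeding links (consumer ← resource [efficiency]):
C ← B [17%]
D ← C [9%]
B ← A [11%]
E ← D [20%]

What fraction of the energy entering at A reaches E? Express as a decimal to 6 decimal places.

0.000337

Product of link efficiencies: 0.11 × 0.17 × 0.09 × 0.2 = 0.0003366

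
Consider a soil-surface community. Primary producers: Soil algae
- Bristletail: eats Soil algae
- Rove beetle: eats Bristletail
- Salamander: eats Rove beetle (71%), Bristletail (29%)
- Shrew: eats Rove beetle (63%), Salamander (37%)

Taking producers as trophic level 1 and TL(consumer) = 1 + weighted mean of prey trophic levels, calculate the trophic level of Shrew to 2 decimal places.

Bristletail: 1 + 1 = 2
Rove beetle: 1 + 2 = 3
Salamander: 1 + (0.71×3 + 0.29×2) = 3.71
Shrew: 1 + (0.63×3 + 0.37×3.71) = 4.2627

4.26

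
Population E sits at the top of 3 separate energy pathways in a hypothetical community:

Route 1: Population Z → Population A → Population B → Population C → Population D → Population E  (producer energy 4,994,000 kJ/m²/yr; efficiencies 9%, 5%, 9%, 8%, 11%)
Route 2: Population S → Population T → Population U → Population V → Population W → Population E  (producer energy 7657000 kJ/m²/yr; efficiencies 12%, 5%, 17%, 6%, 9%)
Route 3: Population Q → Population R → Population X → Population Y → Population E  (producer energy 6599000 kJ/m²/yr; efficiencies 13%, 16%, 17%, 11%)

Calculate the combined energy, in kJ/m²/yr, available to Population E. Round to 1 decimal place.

Route 1: 4994000 × 0.09 × 0.05 × 0.09 × 0.08 × 0.11 = 17.798616 kJ/m²/yr
Route 2: 7657000 × 0.12 × 0.05 × 0.17 × 0.06 × 0.09 = 42.174756 kJ/m²/yr
Route 3: 6599000 × 0.13 × 0.16 × 0.17 × 0.11 = 2566.74704 kJ/m²/yr
Total at Population E: 17.798616 + 42.174756 + 2566.74704 = 2626.720412 kJ/m²/yr

2626.7 kJ/m²/yr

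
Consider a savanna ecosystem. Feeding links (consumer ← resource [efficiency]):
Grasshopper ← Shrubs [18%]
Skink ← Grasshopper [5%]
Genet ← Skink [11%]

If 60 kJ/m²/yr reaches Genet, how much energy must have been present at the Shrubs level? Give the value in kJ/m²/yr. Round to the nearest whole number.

Cumulative transfer efficiency: 0.18 × 0.05 × 0.11 = 0.00099
Shrubs energy = 60 / 0.00099 = 60606 kJ/m²/yr

60606 kJ/m²/yr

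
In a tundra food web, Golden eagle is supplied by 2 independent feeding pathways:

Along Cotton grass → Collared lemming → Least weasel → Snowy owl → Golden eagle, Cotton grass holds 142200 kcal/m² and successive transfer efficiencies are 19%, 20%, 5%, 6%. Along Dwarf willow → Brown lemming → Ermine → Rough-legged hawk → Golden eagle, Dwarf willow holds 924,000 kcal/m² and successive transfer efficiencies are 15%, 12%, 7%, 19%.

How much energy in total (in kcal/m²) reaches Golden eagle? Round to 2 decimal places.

Via Cotton grass: 142200 × 0.19 × 0.2 × 0.05 × 0.06 = 16.2108 kcal/m²
Via Dwarf willow: 924000 × 0.15 × 0.12 × 0.07 × 0.19 = 221.2056 kcal/m²
Total at Golden eagle: 16.2108 + 221.2056 = 237.4164 kcal/m²

237.42 kcal/m²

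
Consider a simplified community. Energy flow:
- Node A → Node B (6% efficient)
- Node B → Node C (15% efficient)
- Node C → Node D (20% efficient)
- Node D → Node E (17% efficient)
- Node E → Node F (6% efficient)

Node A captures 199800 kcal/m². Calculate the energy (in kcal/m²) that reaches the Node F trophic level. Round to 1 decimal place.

Node B: 199800 × 0.06 = 11988 kcal/m²
Node C: 11988 × 0.15 = 1798.2 kcal/m²
Node D: 1798.2 × 0.2 = 359.64 kcal/m²
Node E: 359.64 × 0.17 = 61.1388 kcal/m²
Node F: 61.1388 × 0.06 = 3.668328 kcal/m²

3.7 kcal/m²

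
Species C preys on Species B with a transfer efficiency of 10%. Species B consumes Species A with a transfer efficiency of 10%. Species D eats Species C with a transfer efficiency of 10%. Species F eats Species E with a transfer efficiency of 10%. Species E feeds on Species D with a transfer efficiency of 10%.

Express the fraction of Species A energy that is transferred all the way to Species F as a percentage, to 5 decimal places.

0.00100%

Product of link efficiencies: 0.1 × 0.1 × 0.1 × 0.1 × 0.1 = 0.00001
As a percentage: 0.00001 × 100 = 0.00100%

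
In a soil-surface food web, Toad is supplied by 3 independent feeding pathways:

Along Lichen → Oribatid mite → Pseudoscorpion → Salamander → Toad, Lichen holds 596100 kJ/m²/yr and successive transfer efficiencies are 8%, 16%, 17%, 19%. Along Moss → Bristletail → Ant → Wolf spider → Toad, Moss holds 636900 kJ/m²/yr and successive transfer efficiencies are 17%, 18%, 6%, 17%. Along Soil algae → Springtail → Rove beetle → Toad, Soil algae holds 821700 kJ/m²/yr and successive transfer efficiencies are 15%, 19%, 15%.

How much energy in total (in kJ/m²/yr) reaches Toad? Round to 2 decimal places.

Via Lichen: 596100 × 0.08 × 0.16 × 0.17 × 0.19 = 246.451584 kJ/m²/yr
Via Moss: 636900 × 0.17 × 0.18 × 0.06 × 0.17 = 198.789228 kJ/m²/yr
Via Soil algae: 821700 × 0.15 × 0.19 × 0.15 = 3512.7675 kJ/m²/yr
Total at Toad: 246.451584 + 198.789228 + 3512.7675 = 3958.008312 kJ/m²/yr

3958.01 kJ/m²/yr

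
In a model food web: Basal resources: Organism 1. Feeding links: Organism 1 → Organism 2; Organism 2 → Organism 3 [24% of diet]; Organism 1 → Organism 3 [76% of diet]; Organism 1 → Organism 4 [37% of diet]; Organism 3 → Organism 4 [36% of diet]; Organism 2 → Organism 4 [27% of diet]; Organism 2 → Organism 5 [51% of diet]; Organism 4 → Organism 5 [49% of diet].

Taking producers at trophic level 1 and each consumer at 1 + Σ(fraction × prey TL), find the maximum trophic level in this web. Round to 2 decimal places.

3.35

Organism 2: 1 + 1 = 2
Organism 3: 1 + (0.24×2 + 0.76×1) = 2.24
Organism 4: 1 + (0.37×1 + 0.36×2.24 + 0.27×2) = 2.7164
Organism 5: 1 + (0.51×2 + 0.49×2.7164) = 3.351036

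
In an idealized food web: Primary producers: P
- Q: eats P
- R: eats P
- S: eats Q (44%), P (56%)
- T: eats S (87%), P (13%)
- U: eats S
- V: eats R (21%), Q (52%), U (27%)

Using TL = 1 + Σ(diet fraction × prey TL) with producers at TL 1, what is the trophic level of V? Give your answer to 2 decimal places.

3.39

Q: 1 + 1 = 2
R: 1 + 1 = 2
S: 1 + (0.44×2 + 0.56×1) = 2.44
T: 1 + (0.87×2.44 + 0.13×1) = 3.2528
U: 1 + 2.44 = 3.44
V: 1 + (0.21×2 + 0.52×2 + 0.27×3.44) = 3.3888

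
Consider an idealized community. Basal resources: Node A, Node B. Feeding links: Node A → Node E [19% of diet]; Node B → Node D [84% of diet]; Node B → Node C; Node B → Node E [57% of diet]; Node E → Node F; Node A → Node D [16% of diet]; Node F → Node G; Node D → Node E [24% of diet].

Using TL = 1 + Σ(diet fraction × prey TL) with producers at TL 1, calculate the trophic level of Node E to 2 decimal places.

Node C: 1 + 1 = 2
Node D: 1 + (0.16×1 + 0.84×1) = 2
Node E: 1 + (0.57×1 + 0.19×1 + 0.24×2) = 2.24
Node F: 1 + 2.24 = 3.24
Node G: 1 + 3.24 = 4.24

2.24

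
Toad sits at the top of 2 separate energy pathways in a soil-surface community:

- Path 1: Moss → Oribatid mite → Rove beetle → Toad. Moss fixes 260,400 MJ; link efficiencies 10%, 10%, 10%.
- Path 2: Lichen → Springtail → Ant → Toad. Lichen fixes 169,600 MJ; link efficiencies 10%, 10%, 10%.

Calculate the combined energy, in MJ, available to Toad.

Path 1: 260400 × 0.1 × 0.1 × 0.1 = 260.4 MJ
Path 2: 169600 × 0.1 × 0.1 × 0.1 = 169.6 MJ
Total at Toad: 260.4 + 169.6 = 430 MJ

430 MJ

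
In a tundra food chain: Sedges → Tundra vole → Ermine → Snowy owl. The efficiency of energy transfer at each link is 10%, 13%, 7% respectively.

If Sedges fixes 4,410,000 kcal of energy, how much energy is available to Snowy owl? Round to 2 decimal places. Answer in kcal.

Tundra vole: 4410000 × 0.1 = 441000 kcal
Ermine: 441000 × 0.13 = 57330 kcal
Snowy owl: 57330 × 0.07 = 4013.1 kcal

4013.10 kcal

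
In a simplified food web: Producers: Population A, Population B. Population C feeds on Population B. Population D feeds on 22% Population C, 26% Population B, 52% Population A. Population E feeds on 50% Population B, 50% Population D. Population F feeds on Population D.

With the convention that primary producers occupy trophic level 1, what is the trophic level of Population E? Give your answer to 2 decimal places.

Population C: 1 + 1 = 2
Population D: 1 + (0.22×2 + 0.26×1 + 0.52×1) = 2.22
Population E: 1 + (0.5×1 + 0.5×2.22) = 2.61
Population F: 1 + 2.22 = 3.22

2.61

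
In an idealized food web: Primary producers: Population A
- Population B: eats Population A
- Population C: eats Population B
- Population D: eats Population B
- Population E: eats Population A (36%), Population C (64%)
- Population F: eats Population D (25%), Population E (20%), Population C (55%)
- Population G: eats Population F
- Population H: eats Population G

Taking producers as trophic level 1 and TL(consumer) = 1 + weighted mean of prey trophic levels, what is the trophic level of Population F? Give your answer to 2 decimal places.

4.06

Population B: 1 + 1 = 2
Population C: 1 + 2 = 3
Population D: 1 + 2 = 3
Population E: 1 + (0.36×1 + 0.64×3) = 3.28
Population F: 1 + (0.25×3 + 0.2×3.28 + 0.55×3) = 4.056
Population G: 1 + 4.056 = 5.056
Population H: 1 + 5.056 = 6.056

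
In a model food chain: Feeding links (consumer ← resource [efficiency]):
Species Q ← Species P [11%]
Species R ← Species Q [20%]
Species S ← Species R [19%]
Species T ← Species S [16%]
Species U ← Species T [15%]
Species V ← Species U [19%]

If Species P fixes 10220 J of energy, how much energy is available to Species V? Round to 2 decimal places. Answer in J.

Species Q: 10220 × 0.11 = 1124.2 J
Species R: 1124.2 × 0.2 = 224.84 J
Species S: 224.84 × 0.19 = 42.7196 J
Species T: 42.7196 × 0.16 = 6.835136 J
Species U: 6.835136 × 0.15 = 1.0252704 J
Species V: 1.0252704 × 0.19 = 0.194801376 J

0.19 J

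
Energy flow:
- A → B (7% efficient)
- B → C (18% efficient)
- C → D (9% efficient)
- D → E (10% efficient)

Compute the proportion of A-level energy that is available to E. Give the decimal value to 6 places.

0.000113

Product of link efficiencies: 0.07 × 0.18 × 0.09 × 0.1 = 0.0001134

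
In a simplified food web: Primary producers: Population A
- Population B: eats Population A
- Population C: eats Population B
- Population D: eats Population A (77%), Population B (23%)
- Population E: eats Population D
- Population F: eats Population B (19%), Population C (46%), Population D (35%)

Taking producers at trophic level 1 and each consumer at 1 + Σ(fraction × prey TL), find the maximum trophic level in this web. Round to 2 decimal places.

Population B: 1 + 1 = 2
Population C: 1 + 2 = 3
Population D: 1 + (0.77×1 + 0.23×2) = 2.23
Population E: 1 + 2.23 = 3.23
Population F: 1 + (0.19×2 + 0.46×3 + 0.35×2.23) = 3.5405

3.54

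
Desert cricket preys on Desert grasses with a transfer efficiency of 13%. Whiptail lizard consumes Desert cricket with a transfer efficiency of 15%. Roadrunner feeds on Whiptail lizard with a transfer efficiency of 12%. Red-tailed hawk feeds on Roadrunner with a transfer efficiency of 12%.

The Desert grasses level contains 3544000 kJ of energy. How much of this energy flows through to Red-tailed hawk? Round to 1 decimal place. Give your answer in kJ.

995.2 kJ

Desert cricket: 3544000 × 0.13 = 460720 kJ
Whiptail lizard: 460720 × 0.15 = 69108 kJ
Roadrunner: 69108 × 0.12 = 8292.96 kJ
Red-tailed hawk: 8292.96 × 0.12 = 995.1552 kJ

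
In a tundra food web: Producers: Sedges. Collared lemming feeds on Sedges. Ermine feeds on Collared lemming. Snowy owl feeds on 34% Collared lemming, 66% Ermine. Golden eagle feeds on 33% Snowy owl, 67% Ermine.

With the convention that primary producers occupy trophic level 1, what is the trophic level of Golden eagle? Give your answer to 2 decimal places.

4.22

Collared lemming: 1 + 1 = 2
Ermine: 1 + 2 = 3
Snowy owl: 1 + (0.34×2 + 0.66×3) = 3.66
Golden eagle: 1 + (0.33×3.66 + 0.67×3) = 4.2178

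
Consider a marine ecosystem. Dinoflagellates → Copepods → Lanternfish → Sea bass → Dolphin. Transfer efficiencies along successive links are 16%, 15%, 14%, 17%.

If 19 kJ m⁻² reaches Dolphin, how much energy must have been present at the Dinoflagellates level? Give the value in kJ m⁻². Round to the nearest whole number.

33263 kJ m⁻²

Cumulative transfer efficiency: 0.16 × 0.15 × 0.14 × 0.17 = 0.0005712
Dinoflagellates energy = 19 / 0.0005712 = 33263 kJ m⁻²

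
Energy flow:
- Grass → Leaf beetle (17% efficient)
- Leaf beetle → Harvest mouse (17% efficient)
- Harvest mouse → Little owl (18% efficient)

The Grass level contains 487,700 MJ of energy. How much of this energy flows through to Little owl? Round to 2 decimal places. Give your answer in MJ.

2537.02 MJ

Leaf beetle: 487700 × 0.17 = 82909 MJ
Harvest mouse: 82909 × 0.17 = 14094.53 MJ
Little owl: 14094.53 × 0.18 = 2537.0154 MJ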